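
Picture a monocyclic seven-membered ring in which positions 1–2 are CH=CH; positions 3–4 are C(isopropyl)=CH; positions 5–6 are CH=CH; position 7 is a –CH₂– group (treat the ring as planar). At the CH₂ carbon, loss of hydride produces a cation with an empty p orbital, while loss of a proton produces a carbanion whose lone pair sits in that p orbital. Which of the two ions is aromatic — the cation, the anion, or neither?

The cation

In both ions every ring atom is sp² and contributes a p orbital, so both rings are fully conjugated.
Cation: 3 × 2 + 0 = 6 π electrons → 4(1)+2, aromatic.
Anion: 3 × 2 + 2 = 8 π electrons → 4(2), antiaromatic.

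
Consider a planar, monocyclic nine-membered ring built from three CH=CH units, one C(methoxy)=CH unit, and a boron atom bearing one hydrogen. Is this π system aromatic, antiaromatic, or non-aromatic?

Check conjugation: the double-bond atoms are sp², each contributing one p electron; the boron has an empty p orbital — every position has a p orbital, so the cyclic π system is continuous.
Tallying contributions gives 4 × 2 = 8 from the double-bond units + 0 from the BH atom = 8.
A 4n π count (8, n = 2) in a planar conjugated ring means antiaromatic.

Antiaromatic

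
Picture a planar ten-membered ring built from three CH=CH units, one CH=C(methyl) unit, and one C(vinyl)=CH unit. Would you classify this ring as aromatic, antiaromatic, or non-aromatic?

Check conjugation: every atom in a ring double bond is sp² and brings one electron to the p orbital — every position has a p orbital, so the cyclic π system is continuous.
Adding the contributions, 5 × 2 = 10 from the 5 double-bond units.
10 = 4(2) + 2, which satisfies Hückel's 4n+2 rule.

Aromatic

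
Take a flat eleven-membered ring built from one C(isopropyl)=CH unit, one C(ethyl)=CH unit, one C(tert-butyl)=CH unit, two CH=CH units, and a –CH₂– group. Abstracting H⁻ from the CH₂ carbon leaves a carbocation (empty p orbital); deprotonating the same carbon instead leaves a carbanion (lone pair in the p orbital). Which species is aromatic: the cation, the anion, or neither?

The cation

Once that carbon is sp², every ring atom has a p orbital and both ions are fully conjugated.
Cation: 5 × 2 + 0 = 10 π electrons → 4(2)+2, aromatic.
Anion: 5 × 2 + 2 = 12 π electrons → 4(3), antiaromatic.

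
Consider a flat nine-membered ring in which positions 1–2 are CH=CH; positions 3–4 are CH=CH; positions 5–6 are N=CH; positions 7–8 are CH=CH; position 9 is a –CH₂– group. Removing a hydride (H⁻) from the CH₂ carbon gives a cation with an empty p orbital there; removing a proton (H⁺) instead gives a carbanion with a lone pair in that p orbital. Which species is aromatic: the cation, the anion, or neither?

The anion

In both ions every ring atom is sp² and contributes a p orbital, so both rings are fully conjugated.
Cation: 4 × 2 + 0 = 8 π electrons → 4(2), antiaromatic.
Anion: 4 × 2 + 2 = 10 π electrons → 4(2)+2, aromatic.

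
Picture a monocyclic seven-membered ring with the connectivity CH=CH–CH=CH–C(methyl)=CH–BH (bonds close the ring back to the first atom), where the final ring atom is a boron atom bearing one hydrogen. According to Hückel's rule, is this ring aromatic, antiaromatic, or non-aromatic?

The p orbitals form a continuous loop: the double-bond atoms are sp², each contributing one p electron; the boron has an empty p orbital. The ring is fully conjugated.
Adding the contributions, 3 × 2 = 6 from the double-bond units + 0 from the BH atom = 6.
Since 6 = 4·1 + 2, the ring meets the 4n+2 criterion.

Aromatic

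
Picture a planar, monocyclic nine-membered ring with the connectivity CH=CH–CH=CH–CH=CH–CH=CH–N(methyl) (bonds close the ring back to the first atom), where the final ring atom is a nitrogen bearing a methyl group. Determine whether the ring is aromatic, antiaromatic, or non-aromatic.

The p orbitals form a continuous loop: every atom in a ring double bond is sp² and brings one electron to the p orbital; the pyrrole-type nitrogen donates its lone pair from the p orbital. The ring is fully conjugated.
Adding the contributions, 4 × 2 = 8 from the double-bond units + 2 from the N(methyl) atom = 10.
Since 10 = 4·2 + 2, the ring meets the 4n+2 criterion.

Aromatic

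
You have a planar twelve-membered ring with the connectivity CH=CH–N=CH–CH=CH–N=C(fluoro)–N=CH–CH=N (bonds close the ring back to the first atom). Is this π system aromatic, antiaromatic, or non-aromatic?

Antiaromatic

The p orbitals form a continuous loop: each doubly-bonded ring atom is sp² with one p-orbital electron; each =N– nitrogen is pyridine-type (lone pair in the sp² plane, one electron in the p orbital). The ring is fully conjugated.
π-electron count: 6 × 2 = 12 from the 6 double-bond units.
12 is a 4n count (n = 3), so the planar conjugated ring is antiaromatic.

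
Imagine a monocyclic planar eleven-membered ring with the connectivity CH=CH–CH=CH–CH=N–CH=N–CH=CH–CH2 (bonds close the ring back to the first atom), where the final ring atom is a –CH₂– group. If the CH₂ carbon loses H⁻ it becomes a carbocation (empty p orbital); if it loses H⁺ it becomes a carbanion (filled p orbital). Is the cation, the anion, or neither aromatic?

Both ions have a continuous loop of p orbitals — each ring atom is sp².
Cation: 5 × 2 + 0 = 10 π electrons → 4(2)+2, aromatic.
Anion: 5 × 2 + 2 = 12 π electrons → 4(3), antiaromatic.

The cation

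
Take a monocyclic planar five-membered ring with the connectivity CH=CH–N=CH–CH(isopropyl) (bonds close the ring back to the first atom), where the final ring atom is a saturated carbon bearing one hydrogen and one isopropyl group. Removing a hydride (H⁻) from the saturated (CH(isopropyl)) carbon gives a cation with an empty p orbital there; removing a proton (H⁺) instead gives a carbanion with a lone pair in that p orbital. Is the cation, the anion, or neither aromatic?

The anion

In both ions every ring atom is sp² and contributes a p orbital, so both rings are fully conjugated.
Cation: 2 × 2 + 0 = 4 π electrons → 4(1), antiaromatic.
Anion: 2 × 2 + 2 = 6 π electrons → 4(1)+2, aromatic.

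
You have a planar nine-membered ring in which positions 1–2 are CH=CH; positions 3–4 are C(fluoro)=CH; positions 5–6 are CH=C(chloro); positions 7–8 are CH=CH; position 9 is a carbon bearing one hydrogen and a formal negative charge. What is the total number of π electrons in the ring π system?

10

All ring atoms are sp² and supply a p orbital to the ring (every atom in a ring double bond is sp² and brings one electron to the p orbital; the carbanion's lone pair occupies the p orbital); the conjugation is uninterrupted.
Tallying contributions gives 4 × 2 = 8 from the double-bond units + 2 from the CH(-) atom = 10.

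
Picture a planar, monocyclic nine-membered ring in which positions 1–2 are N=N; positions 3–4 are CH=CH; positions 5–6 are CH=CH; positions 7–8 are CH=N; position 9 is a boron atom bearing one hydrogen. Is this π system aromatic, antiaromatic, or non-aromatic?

All ring atoms are sp² and supply a p orbital to the ring (each doubly-bonded ring atom is sp² with one p-orbital electron; each sp² =N– keeps its lone pair in-plane and puts one electron into the π system; the boron has an empty p orbital); the conjugation is uninterrupted.
Counting π electrons: 4 × 2 = 8 from the double-bond units + 0 from the BH atom = 8.
With 8 = 4·2 π electrons, Hückel's rule classifies the planar ring as antiaromatic.

Antiaromatic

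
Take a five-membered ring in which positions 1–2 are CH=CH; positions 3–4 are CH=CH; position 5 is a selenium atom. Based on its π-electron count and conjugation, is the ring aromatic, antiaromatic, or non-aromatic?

All ring atoms are sp² and supply a p orbital to the ring (the double-bond atoms are sp², each contributing one p electron; the selenium donates one lone pair from its p orbital); the conjugation is uninterrupted.
Counting π electrons: 2 × 2 = 4 from the double-bond units + 2 from the Se atom = 6.
6 = 4(1) + 2, which satisfies Hückel's 4n+2 rule.
(This ring is selenophene.)

Aromatic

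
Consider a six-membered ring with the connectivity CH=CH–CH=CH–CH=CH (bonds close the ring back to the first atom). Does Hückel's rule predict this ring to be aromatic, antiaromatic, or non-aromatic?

All ring atoms are sp² and supply a p orbital to the ring (each doubly-bonded ring atom is sp² with one p-orbital electron); the conjugation is uninterrupted.
π-electron count: 3 × 2 = 6 from the 3 double-bond units.
That gives a 4n+2 count (6, n = 1).

Aromatic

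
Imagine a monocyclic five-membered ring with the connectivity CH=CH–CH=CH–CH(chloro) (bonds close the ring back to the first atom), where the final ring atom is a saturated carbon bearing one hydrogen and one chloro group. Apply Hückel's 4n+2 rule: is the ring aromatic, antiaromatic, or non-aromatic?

Non-aromatic

At the CH(chloro) position, that saturated carbon is sp³ and has no p orbital in the ring π system; the ring's p-orbital overlap is broken there.
Broken conjugation rules out both aromaticity and antiaromaticity.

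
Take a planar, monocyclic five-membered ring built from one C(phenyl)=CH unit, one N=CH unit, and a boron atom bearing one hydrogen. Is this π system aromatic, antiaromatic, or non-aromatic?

Check conjugation: every atom in a ring double bond is sp² and brings one electron to the p orbital; each sp² =N– keeps its lone pair in-plane and puts one electron into the π system; the boron has an empty p orbital — every position has a p orbital, so the cyclic π system is continuous.
π-electron count: 2 × 2 = 4 from the double-bond units + 0 from the BH atom = 4.
With 4 = 4·1 π electrons, Hückel's rule classifies the planar ring as antiaromatic.

Antiaromatic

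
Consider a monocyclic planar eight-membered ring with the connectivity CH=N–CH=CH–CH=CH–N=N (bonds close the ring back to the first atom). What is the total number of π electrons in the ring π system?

8

Check conjugation: every atom in a ring double bond is sp² and brings one electron to the p orbital; the doubly-bonded nitrogens are pyridine-type — their lone pairs lie in the ring plane, leaving one electron in the p orbital — every position has a p orbital, so the cyclic π system is continuous.
Adding the contributions, 4 × 2 = 8 from the 4 double-bond units.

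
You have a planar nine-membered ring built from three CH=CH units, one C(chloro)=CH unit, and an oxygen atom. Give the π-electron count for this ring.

The p orbitals form a continuous loop: the double-bond atoms are sp², each contributing one p electron; the oxygen donates one lone pair from its p orbital. The ring is fully conjugated.
Tallying contributions gives 4 × 2 = 8 from the double-bond units + 2 from the O atom = 10.

10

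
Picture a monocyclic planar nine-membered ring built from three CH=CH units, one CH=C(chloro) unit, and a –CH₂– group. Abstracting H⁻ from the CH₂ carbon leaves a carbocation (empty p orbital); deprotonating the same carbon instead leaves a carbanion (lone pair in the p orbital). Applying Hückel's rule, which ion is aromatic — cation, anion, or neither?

In either ion the ring is fully conjugated: every atom, including the new sp² carbon, supplies a p orbital.
Cation: 4 × 2 + 0 = 8 π electrons → 4(2), antiaromatic.
Anion: 4 × 2 + 2 = 10 π electrons → 4(2)+2, aromatic.

The anion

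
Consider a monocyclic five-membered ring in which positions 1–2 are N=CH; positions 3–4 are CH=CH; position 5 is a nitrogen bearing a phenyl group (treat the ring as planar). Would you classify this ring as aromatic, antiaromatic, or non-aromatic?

Aromatic

Every ring atom contributes a p orbital perpendicular to the ring (each doubly-bonded ring atom is sp² with one p-orbital electron; each =N– nitrogen is pyridine-type (lone pair in the sp² plane, one electron in the p orbital); the pyrrole-type nitrogen donates its lone pair from the p orbital), so the π system is cyclic and fully conjugated.
Adding the contributions, 2 × 2 = 4 from the double-bond units + 2 from the N(phenyl) atom = 6.
With 6 π electrons (n = 1), the Hückel 4n+2 condition holds.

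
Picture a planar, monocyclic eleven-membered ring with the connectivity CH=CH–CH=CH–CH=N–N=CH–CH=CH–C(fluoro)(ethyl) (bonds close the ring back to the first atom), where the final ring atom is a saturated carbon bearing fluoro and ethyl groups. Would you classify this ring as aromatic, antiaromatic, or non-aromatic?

Non-aromatic

The C(fluoro)(ethyl) position has four σ bonds — that saturated carbon is sp³ and has no p orbital in the ring π system — so the cyclic conjugation is interrupted.
Without a continuous loop of overlapping p orbitals the Hückel electron count never comes into play.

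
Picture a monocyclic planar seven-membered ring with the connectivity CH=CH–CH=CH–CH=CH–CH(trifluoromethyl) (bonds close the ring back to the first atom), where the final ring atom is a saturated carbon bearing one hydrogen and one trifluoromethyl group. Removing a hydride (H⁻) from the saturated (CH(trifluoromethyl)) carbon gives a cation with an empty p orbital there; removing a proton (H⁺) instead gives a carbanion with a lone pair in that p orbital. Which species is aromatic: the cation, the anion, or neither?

The cation

In either ion the ring is fully conjugated: every atom, including the new sp² carbon, supplies a p orbital.
Cation: 3 × 2 + 0 = 6 π electrons → 4(1)+2, aromatic.
Anion: 3 × 2 + 2 = 8 π electrons → 4(2), antiaromatic.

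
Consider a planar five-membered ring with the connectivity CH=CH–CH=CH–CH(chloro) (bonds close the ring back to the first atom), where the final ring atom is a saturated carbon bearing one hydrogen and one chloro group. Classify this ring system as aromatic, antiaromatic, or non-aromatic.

The CH(chloro) position has four σ bonds — that saturated carbon is sp³ and has no p orbital in the ring π system — so the cyclic conjugation is interrupted.
Without a continuous loop of overlapping p orbitals the Hückel electron count never comes into play.

Non-aromatic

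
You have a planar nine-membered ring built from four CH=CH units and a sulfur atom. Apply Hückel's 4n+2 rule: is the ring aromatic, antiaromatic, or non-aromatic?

Aromatic

All ring atoms are sp² and supply a p orbital to the ring (each doubly-bonded ring atom is sp² with one p-orbital electron; the sulfur donates one lone pair from its p orbital); the conjugation is uninterrupted.
π-electron count: 4 × 2 = 8 from the double-bond units + 2 from the S atom = 10.
With 10 π electrons (n = 2), the Hückel 4n+2 condition holds.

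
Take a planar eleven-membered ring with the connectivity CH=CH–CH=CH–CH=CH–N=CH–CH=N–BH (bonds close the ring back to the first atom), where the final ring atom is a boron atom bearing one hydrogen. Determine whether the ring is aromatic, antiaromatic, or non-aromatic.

Every ring atom contributes a p orbital perpendicular to the ring (every atom in a ring double bond is sp² and brings one electron to the p orbital; the doubly-bonded nitrogens are pyridine-type — their lone pairs lie in the ring plane, leaving one electron in the p orbital; the boron has an empty p orbital), so the π system is cyclic and fully conjugated.
Adding the contributions, 5 × 2 = 10 from the double-bond units + 0 from the BH atom = 10.
10 = 4(2) + 2, which satisfies Hückel's 4n+2 rule.

Aromatic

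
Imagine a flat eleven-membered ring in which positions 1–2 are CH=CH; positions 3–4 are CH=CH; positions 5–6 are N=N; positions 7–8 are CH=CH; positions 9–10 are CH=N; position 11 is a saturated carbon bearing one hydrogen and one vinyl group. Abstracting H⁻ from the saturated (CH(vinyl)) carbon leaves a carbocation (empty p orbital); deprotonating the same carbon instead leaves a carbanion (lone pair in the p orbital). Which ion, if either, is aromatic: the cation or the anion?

In both ions every ring atom is sp² and contributes a p orbital, so both rings are fully conjugated.
Cation: 5 × 2 + 0 = 10 π electrons → 4(2)+2, aromatic.
Anion: 5 × 2 + 2 = 12 π electrons → 4(3), antiaromatic.

The cation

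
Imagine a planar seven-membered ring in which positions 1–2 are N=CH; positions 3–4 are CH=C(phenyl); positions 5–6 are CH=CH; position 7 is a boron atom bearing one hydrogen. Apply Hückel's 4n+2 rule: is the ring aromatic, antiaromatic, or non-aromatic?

Aromatic

The p orbitals form a continuous loop: every atom in a ring double bond is sp² and brings one electron to the p orbital; each =N– nitrogen is pyridine-type (lone pair in the sp² plane, one electron in the p orbital); the boron has an empty p orbital. The ring is fully conjugated.
π-electron count: 3 × 2 = 6 from the double-bond units + 0 from the BH atom = 6.
Since 6 = 4·1 + 2, the ring meets the 4n+2 criterion.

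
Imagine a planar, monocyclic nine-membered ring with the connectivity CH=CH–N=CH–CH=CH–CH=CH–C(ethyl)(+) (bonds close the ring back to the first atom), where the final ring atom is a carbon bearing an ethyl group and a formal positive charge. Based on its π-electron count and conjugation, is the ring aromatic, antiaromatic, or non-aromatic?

Every ring atom contributes a p orbital perpendicular to the ring (the double-bond atoms are sp², each contributing one p electron; each =N– nitrogen is pyridine-type (lone pair in the sp² plane, one electron in the p orbital); the carbocation has an empty p orbital), so the π system is cyclic and fully conjugated.
Tallying contributions gives 4 × 2 = 8 from the double-bond units + 0 from the C(ethyl)(+) atom = 8.
8 = 4(2); a planar, fully conjugated 4n system is antiaromatic.

Antiaromatic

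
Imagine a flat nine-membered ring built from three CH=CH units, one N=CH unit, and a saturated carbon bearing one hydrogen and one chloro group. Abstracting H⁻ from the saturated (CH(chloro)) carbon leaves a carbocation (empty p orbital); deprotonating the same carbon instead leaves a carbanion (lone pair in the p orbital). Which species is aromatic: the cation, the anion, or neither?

In both ions every ring atom is sp² and contributes a p orbital, so both rings are fully conjugated.
Cation: 4 × 2 + 0 = 8 π electrons → 4(2), antiaromatic.
Anion: 4 × 2 + 2 = 10 π electrons → 4(2)+2, aromatic.

The anion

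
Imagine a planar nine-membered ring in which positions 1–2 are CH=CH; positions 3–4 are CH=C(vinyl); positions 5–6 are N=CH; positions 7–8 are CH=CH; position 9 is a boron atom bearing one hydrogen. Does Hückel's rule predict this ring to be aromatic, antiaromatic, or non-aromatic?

Every ring atom contributes a p orbital perpendicular to the ring (each doubly-bonded ring atom is sp² with one p-orbital electron; each sp² =N– keeps its lone pair in-plane and puts one electron into the π system; the boron has an empty p orbital), so the π system is cyclic and fully conjugated.
Tallying contributions gives 4 × 2 = 8 from the double-bond units + 0 from the BH atom = 8.
8 = 4(2); a planar, fully conjugated 4n system is antiaromatic.

Antiaromatic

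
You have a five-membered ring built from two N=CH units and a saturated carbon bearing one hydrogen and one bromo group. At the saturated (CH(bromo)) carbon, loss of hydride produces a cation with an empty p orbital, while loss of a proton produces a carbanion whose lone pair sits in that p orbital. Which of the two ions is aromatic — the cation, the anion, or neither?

The anion

Once that carbon is sp², every ring atom has a p orbital and both ions are fully conjugated.
Cation: 2 × 2 + 0 = 4 π electrons → 4(1), antiaromatic.
Anion: 2 × 2 + 2 = 6 π electrons → 4(1)+2, aromatic.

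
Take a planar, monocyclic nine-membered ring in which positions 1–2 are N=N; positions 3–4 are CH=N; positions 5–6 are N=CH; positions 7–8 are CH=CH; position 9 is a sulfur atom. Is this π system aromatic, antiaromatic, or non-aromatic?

Aromatic

All ring atoms are sp² and supply a p orbital to the ring (every atom in a ring double bond is sp² and brings one electron to the p orbital; each sp² =N– keeps its lone pair in-plane and puts one electron into the π system; the sulfur donates one lone pair from its p orbital); the conjugation is uninterrupted.
π-electron count: 4 × 2 = 8 from the double-bond units + 2 from the S atom = 10.
Since 10 = 4·2 + 2, the ring meets the 4n+2 criterion.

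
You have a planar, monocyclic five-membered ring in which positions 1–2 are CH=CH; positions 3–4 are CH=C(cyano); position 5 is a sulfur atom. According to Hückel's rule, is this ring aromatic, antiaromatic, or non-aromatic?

Aromatic

All ring atoms are sp² and supply a p orbital to the ring (every atom in a ring double bond is sp² and brings one electron to the p orbital; the sulfur donates one lone pair from its p orbital); the conjugation is uninterrupted.
π-electron count: 2 × 2 = 4 from the double-bond units + 2 from the S atom = 6.
6 = 4(1) + 2, which satisfies Hückel's 4n+2 rule.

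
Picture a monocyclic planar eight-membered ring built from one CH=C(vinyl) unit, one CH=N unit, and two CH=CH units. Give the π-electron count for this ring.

All ring atoms are sp² and supply a p orbital to the ring (the double-bond atoms are sp², each contributing one p electron; each sp² =N– keeps its lone pair in-plane and puts one electron into the π system); the conjugation is uninterrupted.
Tallying contributions gives 4 × 2 = 8 from the 4 double-bond units.

8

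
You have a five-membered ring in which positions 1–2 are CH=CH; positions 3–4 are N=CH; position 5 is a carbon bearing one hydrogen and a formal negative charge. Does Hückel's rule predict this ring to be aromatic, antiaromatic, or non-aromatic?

Aromatic

All ring atoms are sp² and supply a p orbital to the ring (every atom in a ring double bond is sp² and brings one electron to the p orbital; each sp² =N– keeps its lone pair in-plane and puts one electron into the π system; the carbanion's lone pair occupies the p orbital); the conjugation is uninterrupted.
Tallying contributions gives 2 × 2 = 4 from the double-bond units + 2 from the CH(-) atom = 6.
Since 6 = 4·1 + 2, the ring meets the 4n+2 criterion.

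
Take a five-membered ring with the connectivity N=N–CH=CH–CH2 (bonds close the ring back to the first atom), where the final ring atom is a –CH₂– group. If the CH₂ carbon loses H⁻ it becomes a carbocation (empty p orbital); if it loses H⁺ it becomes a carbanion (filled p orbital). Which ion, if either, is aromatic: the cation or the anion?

The anion

In both ions every ring atom is sp² and contributes a p orbital, so both rings are fully conjugated.
Cation: 2 × 2 + 0 = 4 π electrons → 4(1), antiaromatic.
Anion: 2 × 2 + 2 = 6 π electrons → 4(1)+2, aromatic.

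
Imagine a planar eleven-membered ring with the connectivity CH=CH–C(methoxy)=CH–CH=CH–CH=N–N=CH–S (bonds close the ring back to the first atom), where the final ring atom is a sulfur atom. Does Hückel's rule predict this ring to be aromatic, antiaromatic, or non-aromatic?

Antiaromatic

Every ring atom contributes a p orbital perpendicular to the ring (the double-bond atoms are sp², each contributing one p electron; each =N– nitrogen is pyridine-type (lone pair in the sp² plane, one electron in the p orbital); the sulfur donates one lone pair from its p orbital), so the π system is cyclic and fully conjugated.
Adding the contributions, 5 × 2 = 10 from the double-bond units + 2 from the S atom = 12.
A 4n π count (12, n = 3) in a planar conjugated ring means antiaromatic.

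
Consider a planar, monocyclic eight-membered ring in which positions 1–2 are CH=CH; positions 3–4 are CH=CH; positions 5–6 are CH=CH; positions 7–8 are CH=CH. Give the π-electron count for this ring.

8

The p orbitals form a continuous loop: each doubly-bonded ring atom is sp² with one p-orbital electron. The ring is fully conjugated.
π-electron count: 4 × 2 = 8 from the 4 double-bond units.
This is cyclooctatetraene.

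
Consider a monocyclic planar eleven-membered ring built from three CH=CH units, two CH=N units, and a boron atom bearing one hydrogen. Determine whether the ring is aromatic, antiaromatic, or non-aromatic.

Check conjugation: the double-bond atoms are sp², each contributing one p electron; each sp² =N– keeps its lone pair in-plane and puts one electron into the π system; the boron has an empty p orbital — every position has a p orbital, so the cyclic π system is continuous.
Counting π electrons: 5 × 2 = 10 from the double-bond units + 0 from the BH atom = 10.
10 = 4(2) + 2, which satisfies Hückel's 4n+2 rule.

Aromatic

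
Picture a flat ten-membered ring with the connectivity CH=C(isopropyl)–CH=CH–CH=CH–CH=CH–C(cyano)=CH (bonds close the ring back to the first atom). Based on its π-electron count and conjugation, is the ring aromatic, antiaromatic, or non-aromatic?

Aromatic

All ring atoms are sp² and supply a p orbital to the ring (every atom in a ring double bond is sp² and brings one electron to the p orbital); the conjugation is uninterrupted.
Adding the contributions, 5 × 2 = 10 from the 5 double-bond units.
That gives a 4n+2 count (10, n = 2).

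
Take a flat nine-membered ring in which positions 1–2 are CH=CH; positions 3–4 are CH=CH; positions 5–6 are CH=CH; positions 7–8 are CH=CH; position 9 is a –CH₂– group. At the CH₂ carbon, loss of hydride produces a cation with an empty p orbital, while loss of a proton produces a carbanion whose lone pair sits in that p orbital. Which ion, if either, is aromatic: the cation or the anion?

The anion

Once that carbon is sp², every ring atom has a p orbital and both ions are fully conjugated.
Cation: 4 × 2 + 0 = 8 π electrons → 4(2), antiaromatic.
Anion: 4 × 2 + 2 = 10 π electrons → 4(2)+2, aromatic.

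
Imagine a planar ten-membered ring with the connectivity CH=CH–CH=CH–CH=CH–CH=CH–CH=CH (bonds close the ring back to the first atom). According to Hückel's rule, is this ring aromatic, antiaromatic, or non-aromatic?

The p orbitals form a continuous loop: every atom in a ring double bond is sp² and brings one electron to the p orbital. The ring is fully conjugated.
Counting π electrons: 5 × 2 = 10 from the 5 double-bond units.
Since 10 = 4·2 + 2, the ring meets the 4n+2 criterion.

Aromatic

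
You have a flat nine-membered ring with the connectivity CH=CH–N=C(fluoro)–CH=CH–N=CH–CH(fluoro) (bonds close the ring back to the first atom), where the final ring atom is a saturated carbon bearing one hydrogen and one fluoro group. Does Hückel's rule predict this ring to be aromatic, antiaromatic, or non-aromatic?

Non-aromatic

The CH(fluoro) position has four σ bonds — that saturated carbon is sp³ and has no p orbital in the ring π system — so the cyclic conjugation is interrupted.
Hückel's rule only applies to fully conjugated rings, so this one is simply non-aromatic.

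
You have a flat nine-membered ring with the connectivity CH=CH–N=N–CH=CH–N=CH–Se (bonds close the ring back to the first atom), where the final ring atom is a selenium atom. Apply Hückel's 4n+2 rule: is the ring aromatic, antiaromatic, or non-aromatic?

Aromatic

Check conjugation: the double-bond atoms are sp², each contributing one p electron; each sp² =N– keeps its lone pair in-plane and puts one electron into the π system; the selenium donates one lone pair from its p orbital — every position has a p orbital, so the cyclic π system is continuous.
Tallying contributions gives 4 × 2 = 8 from the double-bond units + 2 from the Se atom = 10.
That gives a 4n+2 count (10, n = 2).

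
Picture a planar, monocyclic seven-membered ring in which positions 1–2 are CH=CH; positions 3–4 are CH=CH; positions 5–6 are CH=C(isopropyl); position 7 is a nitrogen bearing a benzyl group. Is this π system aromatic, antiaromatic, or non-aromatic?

All ring atoms are sp² and supply a p orbital to the ring (each doubly-bonded ring atom is sp² with one p-orbital electron; the pyrrole-type nitrogen donates its lone pair from the p orbital); the conjugation is uninterrupted.
Tallying contributions gives 3 × 2 = 6 from the double-bond units + 2 from the N(benzyl) atom = 8.
8 = 4(2); a planar, fully conjugated 4n system is antiaromatic.

Antiaromatic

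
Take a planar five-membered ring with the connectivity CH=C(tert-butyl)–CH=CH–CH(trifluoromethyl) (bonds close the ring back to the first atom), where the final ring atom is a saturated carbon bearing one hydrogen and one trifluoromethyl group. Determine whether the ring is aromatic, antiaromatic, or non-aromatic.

Non-aromatic

At the CH(trifluoromethyl) position, that saturated carbon is sp³ and has no p orbital in the ring π system; the ring's p-orbital overlap is broken there.
Hückel's rule only applies to fully conjugated rings, so this one is simply non-aromatic.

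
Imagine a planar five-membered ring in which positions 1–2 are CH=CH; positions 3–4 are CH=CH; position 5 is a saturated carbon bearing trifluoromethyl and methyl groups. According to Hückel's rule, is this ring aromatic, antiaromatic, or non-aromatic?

Non-aromatic

At the C(trifluoromethyl)(methyl) position, that saturated carbon is sp³ and has no p orbital in the ring π system; the ring's p-orbital overlap is broken there.
Hückel's rule only applies to fully conjugated rings, so this one is simply non-aromatic.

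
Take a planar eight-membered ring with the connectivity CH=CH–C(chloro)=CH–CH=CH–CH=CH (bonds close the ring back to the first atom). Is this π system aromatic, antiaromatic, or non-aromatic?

Check conjugation: each doubly-bonded ring atom is sp² with one p-orbital electron — every position has a p orbital, so the cyclic π system is continuous.
Tallying contributions gives 4 × 2 = 8 from the 4 double-bond units.
8 is a 4n count (n = 2), so the planar conjugated ring is antiaromatic.

Antiaromatic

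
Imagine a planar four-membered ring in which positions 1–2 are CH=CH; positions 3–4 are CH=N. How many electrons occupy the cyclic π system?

All ring atoms are sp² and supply a p orbital to the ring (each doubly-bonded ring atom is sp² with one p-orbital electron; each =N– nitrogen is pyridine-type (lone pair in the sp² plane, one electron in the p orbital)); the conjugation is uninterrupted.
Counting π electrons: 2 × 2 = 4 from the 2 double-bond units.

4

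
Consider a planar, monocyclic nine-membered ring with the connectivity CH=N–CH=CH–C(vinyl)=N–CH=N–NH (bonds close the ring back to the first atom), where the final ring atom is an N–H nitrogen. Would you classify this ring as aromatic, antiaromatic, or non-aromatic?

Check conjugation: the double-bond atoms are sp², each contributing one p electron; each =N– nitrogen is pyridine-type (lone pair in the sp² plane, one electron in the p orbital); the pyrrole-type nitrogen donates its lone pair from the p orbital — every position has a p orbital, so the cyclic π system is continuous.
Counting π electrons: 4 × 2 = 8 from the double-bond units + 2 from the NH atom = 10.
10 = 4(2) + 2, which satisfies Hückel's 4n+2 rule.

Aromatic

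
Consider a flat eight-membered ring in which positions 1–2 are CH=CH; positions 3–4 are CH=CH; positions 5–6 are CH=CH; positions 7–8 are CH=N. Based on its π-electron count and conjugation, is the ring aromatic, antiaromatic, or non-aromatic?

Antiaromatic

Check conjugation: each doubly-bonded ring atom is sp² with one p-orbital electron; each =N– nitrogen is pyridine-type (lone pair in the sp² plane, one electron in the p orbital) — every position has a p orbital, so the cyclic π system is continuous.
Counting π electrons: 4 × 2 = 8 from the 4 double-bond units.
A 4n π count (8, n = 2) in a planar conjugated ring means antiaromatic.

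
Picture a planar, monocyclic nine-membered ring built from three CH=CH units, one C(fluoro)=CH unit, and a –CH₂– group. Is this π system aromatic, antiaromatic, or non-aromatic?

At the CH2 position, the tetrahedral CH₂ carbon is sp³ and has no p orbital in the ring π system; the ring's p-orbital overlap is broken there.
Hückel's rule only applies to fully conjugated rings, so this one is simply non-aromatic.

Non-aromatic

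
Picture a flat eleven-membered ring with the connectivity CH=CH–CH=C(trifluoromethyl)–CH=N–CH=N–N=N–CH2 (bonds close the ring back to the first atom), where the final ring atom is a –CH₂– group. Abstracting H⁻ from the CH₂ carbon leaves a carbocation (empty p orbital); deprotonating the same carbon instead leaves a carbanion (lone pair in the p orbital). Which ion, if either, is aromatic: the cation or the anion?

The cation

Both ions have a continuous loop of p orbitals — each ring atom is sp².
Cation: 5 × 2 + 0 = 10 π electrons → 4(2)+2, aromatic.
Anion: 5 × 2 + 2 = 12 π electrons → 4(3), antiaromatic.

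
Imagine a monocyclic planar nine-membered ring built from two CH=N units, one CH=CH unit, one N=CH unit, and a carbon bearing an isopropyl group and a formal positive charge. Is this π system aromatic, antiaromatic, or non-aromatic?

Every ring atom contributes a p orbital perpendicular to the ring (every atom in a ring double bond is sp² and brings one electron to the p orbital; the doubly-bonded nitrogens are pyridine-type — their lone pairs lie in the ring plane, leaving one electron in the p orbital; the carbocation has an empty p orbital), so the π system is cyclic and fully conjugated.
π-electron count: 4 × 2 = 8 from the double-bond units + 0 from the C(isopropyl)(+) atom = 8.
A 4n π count (8, n = 2) in a planar conjugated ring means antiaromatic.

Antiaromatic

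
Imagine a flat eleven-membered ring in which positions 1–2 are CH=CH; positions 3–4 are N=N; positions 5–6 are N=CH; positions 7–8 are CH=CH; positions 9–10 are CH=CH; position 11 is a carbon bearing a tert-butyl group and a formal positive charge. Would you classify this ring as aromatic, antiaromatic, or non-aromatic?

Every ring atom contributes a p orbital perpendicular to the ring (every atom in a ring double bond is sp² and brings one electron to the p orbital; each =N– nitrogen is pyridine-type (lone pair in the sp² plane, one electron in the p orbital); the carbocation has an empty p orbital), so the π system is cyclic and fully conjugated.
Counting π electrons: 5 × 2 = 10 from the double-bond units + 0 from the C(tert-butyl)(+) atom = 10.
Since 10 = 4·2 + 2, the ring meets the 4n+2 criterion.

Aromatic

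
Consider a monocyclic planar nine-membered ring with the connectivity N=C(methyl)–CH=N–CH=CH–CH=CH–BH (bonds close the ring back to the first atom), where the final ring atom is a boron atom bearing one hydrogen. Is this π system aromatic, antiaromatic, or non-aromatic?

Antiaromatic

The p orbitals form a continuous loop: the double-bond atoms are sp², each contributing one p electron; each sp² =N– keeps its lone pair in-plane and puts one electron into the π system; the boron has an empty p orbital. The ring is fully conjugated.
Tallying contributions gives 4 × 2 = 8 from the double-bond units + 0 from the BH atom = 8.
8 = 4(2); a planar, fully conjugated 4n system is antiaromatic.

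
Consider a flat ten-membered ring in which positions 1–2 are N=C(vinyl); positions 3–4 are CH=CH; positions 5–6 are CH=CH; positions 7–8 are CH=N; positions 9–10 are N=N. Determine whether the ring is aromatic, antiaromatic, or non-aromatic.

Aromatic

The p orbitals form a continuous loop: every atom in a ring double bond is sp² and brings one electron to the p orbital; the doubly-bonded nitrogens are pyridine-type — their lone pairs lie in the ring plane, leaving one electron in the p orbital. The ring is fully conjugated.
Adding the contributions, 5 × 2 = 10 from the 5 double-bond units.
10 = 4(2) + 2, which satisfies Hückel's 4n+2 rule.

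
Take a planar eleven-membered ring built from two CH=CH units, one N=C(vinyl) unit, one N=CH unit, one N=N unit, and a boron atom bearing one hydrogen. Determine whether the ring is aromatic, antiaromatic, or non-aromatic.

All ring atoms are sp² and supply a p orbital to the ring (the double-bond atoms are sp², each contributing one p electron; the doubly-bonded nitrogens are pyridine-type — their lone pairs lie in the ring plane, leaving one electron in the p orbital; the boron has an empty p orbital); the conjugation is uninterrupted.
Counting π electrons: 5 × 2 = 10 from the double-bond units + 0 from the BH atom = 10.
With 10 π electrons (n = 2), the Hückel 4n+2 condition holds.

Aromatic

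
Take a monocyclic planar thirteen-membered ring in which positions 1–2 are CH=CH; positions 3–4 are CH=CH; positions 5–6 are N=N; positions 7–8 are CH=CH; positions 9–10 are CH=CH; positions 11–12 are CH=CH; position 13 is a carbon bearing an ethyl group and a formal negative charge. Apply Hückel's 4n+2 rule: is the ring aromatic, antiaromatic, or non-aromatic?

Check conjugation: each doubly-bonded ring atom is sp² with one p-orbital electron; each sp² =N– keeps its lone pair in-plane and puts one electron into the π system; the carbanion's lone pair occupies the p orbital — every position has a p orbital, so the cyclic π system is continuous.
Adding the contributions, 6 × 2 = 12 from the double-bond units + 2 from the C(ethyl)(-) atom = 14.
Since 14 = 4·3 + 2, the ring meets the 4n+2 criterion.

Aromatic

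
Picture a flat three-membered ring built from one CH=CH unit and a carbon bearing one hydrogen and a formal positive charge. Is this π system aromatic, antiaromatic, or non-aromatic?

The p orbitals form a continuous loop: each doubly-bonded ring atom is sp² with one p-orbital electron; the carbocation has an empty p orbital. The ring is fully conjugated.
Tallying contributions gives 1 × 2 = 2 from the double-bond unit + 0 from the CH(+) atom = 2.
That gives a 4n+2 count (2, n = 0).
(This ring is the cyclopropenyl cation.)

Aromatic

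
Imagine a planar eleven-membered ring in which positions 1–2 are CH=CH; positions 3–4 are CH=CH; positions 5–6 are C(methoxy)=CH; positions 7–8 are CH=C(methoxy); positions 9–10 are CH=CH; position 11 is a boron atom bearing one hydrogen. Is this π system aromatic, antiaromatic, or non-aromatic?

Every ring atom contributes a p orbital perpendicular to the ring (each doubly-bonded ring atom is sp² with one p-orbital electron; the boron has an empty p orbital), so the π system is cyclic and fully conjugated.
Tallying contributions gives 5 × 2 = 10 from the double-bond units + 0 from the BH atom = 10.
That gives a 4n+2 count (10, n = 2).

Aromatic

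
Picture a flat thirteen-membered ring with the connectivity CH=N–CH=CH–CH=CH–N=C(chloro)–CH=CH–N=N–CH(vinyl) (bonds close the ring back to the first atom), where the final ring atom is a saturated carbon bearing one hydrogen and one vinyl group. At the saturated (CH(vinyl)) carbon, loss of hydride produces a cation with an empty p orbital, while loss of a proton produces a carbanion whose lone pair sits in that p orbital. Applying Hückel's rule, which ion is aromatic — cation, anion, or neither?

In either ion the ring is fully conjugated: every atom, including the new sp² carbon, supplies a p orbital.
Cation: 6 × 2 + 0 = 12 π electrons → 4(3), antiaromatic.
Anion: 6 × 2 + 2 = 14 π electrons → 4(3)+2, aromatic.

The anion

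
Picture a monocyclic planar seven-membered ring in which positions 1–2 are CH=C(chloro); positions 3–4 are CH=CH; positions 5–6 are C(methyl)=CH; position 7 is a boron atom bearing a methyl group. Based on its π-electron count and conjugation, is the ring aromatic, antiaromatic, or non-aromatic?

Aromatic

Every ring atom contributes a p orbital perpendicular to the ring (each doubly-bonded ring atom is sp² with one p-orbital electron; the boron has an empty p orbital), so the π system is cyclic and fully conjugated.
Adding the contributions, 3 × 2 = 6 from the double-bond units + 0 from the B(methyl) atom = 6.
That gives a 4n+2 count (6, n = 1).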